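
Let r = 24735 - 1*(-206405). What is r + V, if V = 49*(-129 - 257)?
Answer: 212226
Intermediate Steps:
r = 231140 (r = 24735 + 206405 = 231140)
V = -18914 (V = 49*(-386) = -18914)
r + V = 231140 - 18914 = 212226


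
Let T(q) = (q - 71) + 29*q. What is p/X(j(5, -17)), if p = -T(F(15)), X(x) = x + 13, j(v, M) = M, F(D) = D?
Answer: 379/4 ≈ 94.750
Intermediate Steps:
X(x) = 13 + x
T(q) = -71 + 30*q (T(q) = (-71 + q) + 29*q = -71 + 30*q)
p = -379 (p = -(-71 + 30*15) = -(-71 + 450) = -1*379 = -379)
p/X(j(5, -17)) = -379/(13 - 17) = -379/(-4) = -379*(-¼) = 379/4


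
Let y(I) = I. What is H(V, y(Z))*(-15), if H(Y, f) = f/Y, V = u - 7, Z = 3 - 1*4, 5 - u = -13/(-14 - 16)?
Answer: -450/73 ≈ -6.1644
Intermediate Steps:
u = 137/30 (u = 5 - (-13)/(-14 - 16) = 5 - (-13)/(-30) = 5 - (-13)*(-1)/30 = 5 - 1*13/30 = 5 - 13/30 = 137/30 ≈ 4.5667)
Z = -1 (Z = 3 - 4 = -1)
V = -73/30 (V = 137/30 - 7 = -73/30 ≈ -2.4333)
H(V, y(Z))*(-15) = -1/(-73/30)*(-15) = -1*(-30/73)*(-15) = (30/73)*(-15) = -450/73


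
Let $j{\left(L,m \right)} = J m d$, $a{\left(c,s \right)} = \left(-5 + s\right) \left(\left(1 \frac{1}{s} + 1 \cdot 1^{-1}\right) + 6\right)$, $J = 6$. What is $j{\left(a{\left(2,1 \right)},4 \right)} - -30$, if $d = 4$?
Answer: $126$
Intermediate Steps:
$a{\left(c,s \right)} = \left(-5 + s\right) \left(7 + \frac{1}{s}\right)$ ($a{\left(c,s \right)} = \left(-5 + s\right) \left(\left(\frac{1}{s} + 1 \cdot 1\right) + 6\right) = \left(-5 + s\right) \left(\left(\frac{1}{s} + 1\right) + 6\right) = \left(-5 + s\right) \left(\left(1 + \frac{1}{s}\right) + 6\right) = \left(-5 + s\right) \left(7 + \frac{1}{s}\right)$)
$j{\left(L,m \right)} = 24 m$ ($j{\left(L,m \right)} = 6 m 4 = 24 m$)
$j{\left(a{\left(2,1 \right)},4 \right)} - -30 = 24 \cdot 4 - -30 = 96 + 30 = 126$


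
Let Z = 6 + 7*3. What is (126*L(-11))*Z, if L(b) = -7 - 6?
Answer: -44226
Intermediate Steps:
L(b) = -13
Z = 27 (Z = 6 + 21 = 27)
(126*L(-11))*Z = (126*(-13))*27 = -1638*27 = -44226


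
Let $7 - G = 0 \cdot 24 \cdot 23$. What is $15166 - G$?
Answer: $15159$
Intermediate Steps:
$G = 7$ ($G = 7 - 0 \cdot 24 \cdot 23 = 7 - 0 \cdot 23 = 7 - 0 = 7 + 0 = 7$)
$15166 - G = 15166 - 7 = 15159$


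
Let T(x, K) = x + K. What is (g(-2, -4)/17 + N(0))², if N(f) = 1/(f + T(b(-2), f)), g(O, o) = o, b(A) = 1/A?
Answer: 1444/289 ≈ 4.9965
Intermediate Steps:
T(x, K) = K + x
N(f) = 1/(-½ + 2*f) (N(f) = 1/(f + (f + 1/(-2))) = 1/(f + (f - ½)) = 1/(f + (-½ + f)) = 1/(-½ + 2*f))
(g(-2, -4)/17 + N(0))² = (-4/17 + 2/(-1 + 4*0))² = (-4*1/17 + 2/(-1 + 0))² = (-4/17 + 2/(-1))² = (-4/17 + 2*(-1))² = (-4/17 - 2)² = (-38/17)² = 1444/289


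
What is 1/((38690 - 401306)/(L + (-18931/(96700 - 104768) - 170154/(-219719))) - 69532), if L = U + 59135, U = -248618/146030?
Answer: -332791920722603069/23141728463810995086668 ≈ -1.4381e-5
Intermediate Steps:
U = -124309/73015 (U = -248618*1/146030 = -124309/73015 ≈ -1.7025)
L = 4317617716/73015 (L = -124309/73015 + 59135 = 4317617716/73015 ≈ 59133.)
1/((38690 - 401306)/(L + (-18931/(96700 - 104768) - 170154/(-219719))) - 69532) = 1/((38690 - 401306)/(4317617716/73015 + (-18931/(96700 - 104768) - 170154/(-219719))) - 69532) = 1/(-362616/(4317617716/73015 + (-18931/(-8068) - 170154*(-1/219719))) - 69532) = 1/(-362616/(4317617716/73015 + (-18931*(-1/8068) + 7398/9553)) - 69532) = 1/(-362616/(4317617716/73015 + (18931/8068 + 7398/9553)) - 69532) = 1/(-362616/(4317617716/73015 + 240534907/77073604) - 69532) = 1/(-362616/332791920722603069/5627529196060 - 69532) = 1/(-362616*5627529196060/332791920722603069 - 69532) = 1/(-2040632126958492960/332791920722603069 - 69532) = 1/(-23141728463810995086668/332791920722603069) = -332791920722603069/23141728463810995086668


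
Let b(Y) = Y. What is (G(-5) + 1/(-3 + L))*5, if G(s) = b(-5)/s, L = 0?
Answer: 10/3 ≈ 3.3333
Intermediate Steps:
G(s) = -5/s
(G(-5) + 1/(-3 + L))*5 = (-5/(-5) + 1/(-3 + 0))*5 = (-5*(-1/5) + 1/(-3))*5 = (1 - 1/3)*5 = (2/3)*5 = 10/3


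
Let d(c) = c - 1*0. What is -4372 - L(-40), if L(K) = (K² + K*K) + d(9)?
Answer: -7581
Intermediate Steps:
d(c) = c (d(c) = c + 0 = c)
L(K) = 9 + 2*K² (L(K) = (K² + K*K) + 9 = (K² + K²) + 9 = 2*K² + 9 = 9 + 2*K²)
-4372 - L(-40) = -4372 - (9 + 2*(-40)²) = -4372 - (9 + 2*1600) = -4372 - (9 + 3200) = -4372 - 1*3209 = -4372 - 3209 = -7581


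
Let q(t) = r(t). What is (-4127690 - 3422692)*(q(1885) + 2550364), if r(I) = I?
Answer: -19270454909118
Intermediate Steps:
q(t) = t
(-4127690 - 3422692)*(q(1885) + 2550364) = (-4127690 - 3422692)*(1885 + 2550364) = -7550382*2552249 = -19270454909118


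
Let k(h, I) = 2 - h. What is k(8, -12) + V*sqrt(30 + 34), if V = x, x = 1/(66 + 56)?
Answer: -362/61 ≈ -5.9344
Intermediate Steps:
x = 1/122 ≈ 0.0081967
V = 1/122 ≈ 0.0081967
k(8, -12) + V*sqrt(30 + 34) = (2 - 1*8) + sqrt(30 + 34)/122 = (2 - 8) + sqrt(64)/122 = -6 + (1/122)*8 = -6 + 4/61 = -362/61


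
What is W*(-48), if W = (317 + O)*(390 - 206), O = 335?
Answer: -5758464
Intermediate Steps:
W = 119968 (W = (317 + 335)*(390 - 206) = 652*184 = 119968)
W*(-48) = 119968*(-48) = -5758464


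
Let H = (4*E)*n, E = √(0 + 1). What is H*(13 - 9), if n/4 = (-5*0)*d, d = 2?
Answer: 0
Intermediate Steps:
n = 0 (n = 4*(-5*0*2) = 4*(0*2) = 4*0 = 0)
E = 1 (E = √1 = 1)
H = 0 (H = (4*1)*0 = 4*0 = 0)
H*(13 - 9) = 0*(13 - 9) = 0*4 = 0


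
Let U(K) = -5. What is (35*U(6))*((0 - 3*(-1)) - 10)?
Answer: 1225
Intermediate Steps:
(35*U(6))*((0 - 3*(-1)) - 10) = (35*(-5))*((0 - 3*(-1)) - 10) = -175*((0 + 3) - 10) = -175*(3 - 10) = -175*(-7) = 1225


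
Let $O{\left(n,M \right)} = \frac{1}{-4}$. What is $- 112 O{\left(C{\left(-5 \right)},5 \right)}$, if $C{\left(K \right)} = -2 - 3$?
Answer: $28$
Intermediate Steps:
$C{\left(K \right)} = -5$ ($C{\left(K \right)} = -2 - 3 = -5$)
$O{\left(n,M \right)} = - \frac{1}{4}$
$- 112 O{\left(C{\left(-5 \right)},5 \right)} = \left(-112\right) \left(- \frac{1}{4}\right) = 28$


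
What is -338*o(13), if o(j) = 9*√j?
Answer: -3042*√13 ≈ -10968.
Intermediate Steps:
-338*o(13) = -3042*√13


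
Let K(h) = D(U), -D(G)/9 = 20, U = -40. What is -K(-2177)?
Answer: 180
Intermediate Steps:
D(G) = -180 (D(G) = -9*20 = -180)
K(h) = -180
-K(-2177) = -1*(-180) = 180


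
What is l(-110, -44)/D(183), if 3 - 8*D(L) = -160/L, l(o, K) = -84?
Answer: -122976/709 ≈ -173.45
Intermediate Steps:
D(L) = 3/8 + 20/L (D(L) = 3/8 - (-20)/L = 3/8 + 20/L)
l(-110, -44)/D(183) = -84/(3/8 + 20/183) = -84/709/1464 = -84*1464/709 = -122976/709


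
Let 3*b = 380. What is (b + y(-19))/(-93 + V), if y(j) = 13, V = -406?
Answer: -419/1497 ≈ -0.27989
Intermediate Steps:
b = 380/3 (b = (⅓)*380 = 380/3 ≈ 126.67)
(b + y(-19))/(-93 + V) = (380/3 + 13)/(-93 - 406) = (419/3)/(-499) = (419/3)*(-1/499) = -419/1497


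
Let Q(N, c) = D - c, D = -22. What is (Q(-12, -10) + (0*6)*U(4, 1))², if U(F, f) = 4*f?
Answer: 144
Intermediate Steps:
Q(N, c) = -22 - c
(Q(-12, -10) + (0*6)*U(4, 1))² = ((-22 - 1*(-10)) + (0*6)*(4*1))² = ((-22 + 10) + 0*4)² = (-12 + 0)² = (-12)² = 144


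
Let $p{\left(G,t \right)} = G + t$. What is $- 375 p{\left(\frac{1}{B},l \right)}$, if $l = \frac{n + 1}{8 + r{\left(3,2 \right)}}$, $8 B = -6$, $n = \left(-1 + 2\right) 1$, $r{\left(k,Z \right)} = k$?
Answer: $\frac{4750}{11} \approx 431.82$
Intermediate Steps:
$n = 1$ ($n = 1 \cdot 1 = 1$)
$B = - \frac{3}{4}$ ($B = \frac{1}{8} \left(-6\right) = - \frac{3}{4} \approx -0.75$)
$l = \frac{2}{11}$ ($l = \frac{1 + 1}{8 + 3} = \frac{2}{11} \approx 0.18182$)
$- 375 p{\left(\frac{1}{B},l \right)} = - 375 \left(\frac{1}{- \frac{3}{4}} + \frac{2}{11}\right) = - 375 \left(- \frac{4}{3} + \frac{2}{11}\right) = \left(-375\right) \left(- \frac{38}{33}\right) = \frac{4750}{11}$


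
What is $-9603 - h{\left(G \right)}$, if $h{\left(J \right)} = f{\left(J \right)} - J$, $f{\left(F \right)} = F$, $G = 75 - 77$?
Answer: $-9603$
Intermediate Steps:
$G = -2$
$h{\left(J \right)} = 0$ ($h{\left(J \right)} = J - J = 0$)
$-9603 - h{\left(G \right)} = -9603 - 0 = -9603 + 0 = -9603$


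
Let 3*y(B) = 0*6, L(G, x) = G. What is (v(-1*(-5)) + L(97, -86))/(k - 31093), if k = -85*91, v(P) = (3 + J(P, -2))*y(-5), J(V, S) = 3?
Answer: -97/38828 ≈ -0.0024982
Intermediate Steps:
y(B) = 0 (y(B) = (0*6)/3 = (1/3)*0 = 0)
v(P) = 0 (v(P) = (3 + 3)*0 = 6*0 = 0)
k = -7735
(v(-1*(-5)) + L(97, -86))/(k - 31093) = (0 + 97)/(-7735 - 31093) = 97/(-38828) = 97*(-1/38828) = -97/38828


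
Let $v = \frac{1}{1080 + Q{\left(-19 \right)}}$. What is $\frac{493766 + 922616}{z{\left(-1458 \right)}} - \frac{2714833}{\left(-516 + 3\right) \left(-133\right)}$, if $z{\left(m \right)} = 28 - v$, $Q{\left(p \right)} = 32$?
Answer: $\frac{107377293830081}{2124309915} \approx 50547.0$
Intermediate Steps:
$v = \frac{1}{1112}$ ($v = \frac{1}{1080 + 32} = \frac{1}{1112} \approx 0.00089928$)
$z{\left(m \right)} = \frac{31135}{1112}$ ($z{\left(m \right)} = 28 - \frac{1}{1112} = \frac{31135}{1112}$)
$\frac{493766 + 922616}{z{\left(-1458 \right)}} - \frac{2714833}{\left(-516 + 3\right) \left(-133\right)} = \frac{493766 + 922616}{\frac{31135}{1112}} - \frac{2714833}{\left(-516 + 3\right) \left(-133\right)} = 1416382 \cdot \frac{1112}{31135} - \frac{2714833}{\left(-513\right) \left(-133\right)} = \frac{1575016784}{31135} - \frac{2714833}{68229} = \frac{107377293830081}{2124309915}$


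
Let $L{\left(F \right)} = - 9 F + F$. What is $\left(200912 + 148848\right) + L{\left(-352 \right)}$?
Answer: $352576$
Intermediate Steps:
$L{\left(F \right)} = - 8 F$
$\left(200912 + 148848\right) + L{\left(-352 \right)} = \left(200912 + 148848\right) - -2816 = 349760 + 2816 = 352576$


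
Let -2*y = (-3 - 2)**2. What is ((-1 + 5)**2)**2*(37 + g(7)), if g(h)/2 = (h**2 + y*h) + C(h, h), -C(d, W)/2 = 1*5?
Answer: -15360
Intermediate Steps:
y = -25/2 (y = -(-3 - 2)**2/2 = -1/2*(-5)**2 = -1/2*25 = -25/2 ≈ -12.500)
C(d, W) = -10 (C(d, W) = -2*5 = -10)
g(h) = -20 - 25*h + 2*h**2 (g(h) = 2*((h**2 - 25*h/2) - 10) = 2*(-10 + h**2 - 25*h/2) = -20 - 25*h + 2*h**2)
((-1 + 5)**2)**2*(37 + g(7)) = ((-1 + 5)**2)**2*(37 + (-20 - 25*7 + 2*7**2)) = (4**2)**2*(37 + (-20 - 175 + 2*49)) = 16**2*(37 + (-20 - 175 + 98)) = 256*(37 - 97) = 256*(-60) = -15360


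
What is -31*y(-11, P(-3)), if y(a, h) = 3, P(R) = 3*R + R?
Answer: -93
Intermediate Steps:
P(R) = 4*R
-31*y(-11, P(-3)) = -31*3 = -93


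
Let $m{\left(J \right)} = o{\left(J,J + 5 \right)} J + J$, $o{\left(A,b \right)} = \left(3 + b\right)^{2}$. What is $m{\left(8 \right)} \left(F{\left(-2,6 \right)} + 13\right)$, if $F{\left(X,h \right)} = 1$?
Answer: $28784$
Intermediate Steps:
$m{\left(J \right)} = J + J \left(8 + J\right)^{2}$ ($m{\left(J \right)} = \left(3 + \left(J + 5\right)\right)^{2} J + J = \left(3 + \left(5 + J\right)\right)^{2} J + J = \left(8 + J\right)^{2} J + J = J \left(8 + J\right)^{2} + J = J + J \left(8 + J\right)^{2}$)
$m{\left(8 \right)} \left(F{\left(-2,6 \right)} + 13\right) = 8 \left(1 + \left(8 + 8\right)^{2}\right) \left(1 + 13\right) = 8 \left(1 + 16^{2}\right) 14 = 8 \left(1 + 256\right) 14 = 8 \cdot 257 \cdot 14 = 2056 \cdot 14 = 28784$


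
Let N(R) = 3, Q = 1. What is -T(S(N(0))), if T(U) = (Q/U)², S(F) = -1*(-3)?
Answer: -⅑ ≈ -0.11111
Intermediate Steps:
S(F) = 3
T(U) = U⁻² (T(U) = (1/U)² = U⁻²)
-T(S(N(0))) = -1/3² = -1*⅑ = -⅑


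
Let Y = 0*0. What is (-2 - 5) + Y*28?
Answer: -7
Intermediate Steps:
Y = 0
(-2 - 5) + Y*28 = (-2 - 5) + 0*28 = -7 + 0 = -7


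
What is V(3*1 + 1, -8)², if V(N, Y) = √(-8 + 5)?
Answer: -3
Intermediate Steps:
V(N, Y) = I*√3 (V(N, Y) = √(-3) = I*√3)
V(3*1 + 1, -8)² = (I*√3)² = -3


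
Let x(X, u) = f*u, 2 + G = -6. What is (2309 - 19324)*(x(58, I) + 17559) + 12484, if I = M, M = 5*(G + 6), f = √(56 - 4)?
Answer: -298753901 + 340300*√13 ≈ -2.9753e+8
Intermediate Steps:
G = -8 (G = -2 - 6 = -8)
f = 2*√13 (f = √52 = 2*√13 ≈ 7.2111)
M = -10 (M = 5*(-8 + 6) = 5*(-2) = -10)
I = -10
x(X, u) = 2*u*√13 (x(X, u) = (2*√13)*u = 2*u*√13)
(2309 - 19324)*(x(58, I) + 17559) + 12484 = (2309 - 19324)*(2*(-10)*√13 + 17559) + 12484 = -17015*(-20*√13 + 17559) + 12484 = -17015*(17559 - 20*√13) + 12484 = (-298766385 + 340300*√13) + 12484 = -298753901 + 340300*√13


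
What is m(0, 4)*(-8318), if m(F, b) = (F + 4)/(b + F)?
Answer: -8318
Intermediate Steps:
m(F, b) = (4 + F)/(F + b)
m(0, 4)*(-8318) = ((4 + 0)/(0 + 4))*(-8318) = (4/4)*(-8318) = ((¼)*4)*(-8318) = 1*(-8318) = -8318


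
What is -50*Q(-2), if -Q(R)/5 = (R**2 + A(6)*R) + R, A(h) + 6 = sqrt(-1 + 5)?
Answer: 2500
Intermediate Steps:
A(h) = -4 (A(h) = -6 + sqrt(-1 + 5) = -6 + sqrt(4) = -6 + 2 = -4)
Q(R) = -5*R**2 + 15*R (Q(R) = -5*((R**2 - 4*R) + R) = -5*(R**2 - 3*R) = -5*R**2 + 15*R)
-50*Q(-2) = -250*(-2)*(3 - 1*(-2)) = -250*(-2)*(3 + 2) = -250*(-2)*5 = -50*(-50) = 2500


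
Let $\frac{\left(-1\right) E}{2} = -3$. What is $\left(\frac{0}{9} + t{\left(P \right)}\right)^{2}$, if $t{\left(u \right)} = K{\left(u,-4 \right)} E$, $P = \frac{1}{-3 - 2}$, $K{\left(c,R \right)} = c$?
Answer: $\frac{36}{25} \approx 1.44$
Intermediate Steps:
$E = 6$ ($E = \left(-2\right) \left(-3\right) = 6$)
$P = - \frac{1}{5}$ ($P = \frac{1}{-5} = - \frac{1}{5} \approx -0.2$)
$t{\left(u \right)} = 6 u$ ($t{\left(u \right)} = u 6 = 6 u$)
$\left(\frac{0}{9} + t{\left(P \right)}\right)^{2} = \left(\frac{0}{9} + 6 \left(- \frac{1}{5}\right)\right)^{2} = \left(0 \cdot \frac{1}{9} - \frac{6}{5}\right)^{2} = \left(0 - \frac{6}{5}\right)^{2} = \left(- \frac{6}{5}\right)^{2} = \frac{36}{25}$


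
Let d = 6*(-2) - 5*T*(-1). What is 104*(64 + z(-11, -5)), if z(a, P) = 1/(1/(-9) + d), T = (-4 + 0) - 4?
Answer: 3120728/469 ≈ 6654.0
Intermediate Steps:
T = -8 (T = -4 - 4 = -8)
d = -52 (d = 6*(-2) - 5*(-8)*(-1) = -12 + 40*(-1) = -12 - 40 = -52)
z(a, P) = -9/469 (z(a, P) = 1/(1/(-9) - 52) = 1/(-⅑ - 52) = 1/(-469/9) = -9/469)
104*(64 + z(-11, -5)) = 104*(64 - 9/469) = 104*(30007/469) = 3120728/469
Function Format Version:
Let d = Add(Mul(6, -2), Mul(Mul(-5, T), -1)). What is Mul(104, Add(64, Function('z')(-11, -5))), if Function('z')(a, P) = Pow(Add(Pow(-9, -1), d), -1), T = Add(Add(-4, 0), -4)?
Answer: Rational(3120728, 469) ≈ 6654.0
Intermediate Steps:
T = -8 (T = Add(-4, -4) = -8)
d = -52 (d = Add(Mul(6, -2), Mul(Mul(-5, -8), -1)) = Add(-12, Mul(40, -1)) = Add(-12, -40) = -52)
Function('z')(a, P) = Rational(-9, 469) (Function('z')(a, P) = Pow(Add(Pow(-9, -1), -52), -1) = Pow(Add(Rational(-1, 9), -52), -1) = Pow(Rational(-469, 9), -1) = Rational(-9, 469))
Mul(104, Add(64, Function('z')(-11, -5))) = Mul(104, Add(64, Rational(-9, 469))) = Mul(104, Rational(30007, 469)) = Rational(3120728, 469)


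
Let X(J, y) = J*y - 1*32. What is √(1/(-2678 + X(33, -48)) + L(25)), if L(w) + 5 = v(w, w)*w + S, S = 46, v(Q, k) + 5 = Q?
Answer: 3*√1108354398/4294 ≈ 23.259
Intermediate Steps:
v(Q, k) = -5 + Q
X(J, y) = -32 + J*y (X(J, y) = J*y - 32 = -32 + J*y)
L(w) = 41 + w*(-5 + w) (L(w) = -5 + ((-5 + w)*w + 46) = -5 + (w*(-5 + w) + 46) = -5 + (46 + w*(-5 + w)) = 41 + w*(-5 + w))
√(1/(-2678 + X(33, -48)) + L(25)) = √(1/(-2678 + (-32 + 33*(-48))) + (41 + 25*(-5 + 25))) = √(1/(-2678 + (-32 - 1584)) + (41 + 25*20)) = √(1/(-2678 - 1616) + (41 + 500)) = √(1/(-4294) + 541) = √(-1/4294 + 541) = √(2323053/4294) = 3*√1108354398/4294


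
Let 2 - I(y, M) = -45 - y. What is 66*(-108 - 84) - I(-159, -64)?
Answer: -12560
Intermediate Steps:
I(y, M) = 47 + y (I(y, M) = 2 - (-45 - y) = 2 + (45 + y) = 47 + y)
66*(-108 - 84) - I(-159, -64) = 66*(-108 - 84) - (47 - 159) = 66*(-192) - 1*(-112) = -12672 + 112 = -12560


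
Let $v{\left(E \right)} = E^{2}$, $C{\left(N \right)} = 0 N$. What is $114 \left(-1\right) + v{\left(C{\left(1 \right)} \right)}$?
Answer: $-114$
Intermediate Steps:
$C{\left(N \right)} = 0$
$114 \left(-1\right) + v{\left(C{\left(1 \right)} \right)} = 114 \left(-1\right) + 0^{2} = -114 + 0 = -114$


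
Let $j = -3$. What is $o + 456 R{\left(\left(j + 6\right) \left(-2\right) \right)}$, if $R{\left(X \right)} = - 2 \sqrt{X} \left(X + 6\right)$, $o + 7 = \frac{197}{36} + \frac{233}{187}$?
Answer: $- \frac{1897}{6732} \approx -0.28179$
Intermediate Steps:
$o = - \frac{1897}{6732}$ ($o = -7 + \left(\frac{197}{36} + \frac{233}{187}\right) = -7 + \frac{45227}{6732} = - \frac{1897}{6732} \approx -0.28179$)
$R{\left(X \right)} = - 2 \sqrt{X} \left(6 + X\right)$
$o + 456 R{\left(\left(j + 6\right) \left(-2\right) \right)} = - \frac{1897}{6732} + 456 \cdot 2 \sqrt{\left(-3 + 6\right) \left(-2\right)} \left(-6 - \left(-3 + 6\right) \left(-2\right)\right) = - \frac{1897}{6732} + 456 \cdot 2 \sqrt{3 \left(-2\right)} \left(-6 - 3 \left(-2\right)\right) = - \frac{1897}{6732} + 456 \cdot 2 \sqrt{-6} \left(-6 - -6\right) = - \frac{1897}{6732} + 456 \cdot 2 i \sqrt{6} \left(-6 + 6\right) = - \frac{1897}{6732} + 456 \cdot 2 i \sqrt{6} \cdot 0 = - \frac{1897}{6732} + 456 \cdot 0 = - \frac{1897}{6732} + 0 = - \frac{1897}{6732}$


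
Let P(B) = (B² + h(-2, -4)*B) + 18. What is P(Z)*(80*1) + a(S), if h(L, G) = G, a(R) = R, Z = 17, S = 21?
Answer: 19141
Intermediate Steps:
P(B) = 18 + B² - 4*B (P(B) = (B² - 4*B) + 18 = 18 + B² - 4*B)
P(Z)*(80*1) + a(S) = (18 + 17² - 4*17)*(80*1) + 21 = (18 + 289 - 68)*80 + 21 = 239*80 + 21 = 19120 + 21 = 19141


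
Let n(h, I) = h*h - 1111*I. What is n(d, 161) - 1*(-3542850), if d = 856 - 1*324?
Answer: 3647003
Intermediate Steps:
d = 532 (d = 856 - 324 = 532)
n(h, I) = h² - 1111*I
n(d, 161) - 1*(-3542850) = (532² - 1111*161) - 1*(-3542850) = (283024 - 178871) + 3542850 = 104153 + 3542850 = 3647003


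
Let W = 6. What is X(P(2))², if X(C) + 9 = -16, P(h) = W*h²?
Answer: 625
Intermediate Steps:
P(h) = 6*h²
X(C) = -25 (X(C) = -9 - 16 = -25)
X(P(2))² = (-25)² = 625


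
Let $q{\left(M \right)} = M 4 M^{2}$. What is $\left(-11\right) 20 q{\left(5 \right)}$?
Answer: $-110000$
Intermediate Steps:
$q{\left(M \right)} = 4 M^{3}$ ($q{\left(M \right)} = 4 M M^{2} = 4 M^{3}$)
$\left(-11\right) 20 q{\left(5 \right)} = \left(-11\right) 20 \cdot 4 \cdot 5^{3} = - 220 \cdot 4 \cdot 125 = \left(-220\right) 500 = -110000$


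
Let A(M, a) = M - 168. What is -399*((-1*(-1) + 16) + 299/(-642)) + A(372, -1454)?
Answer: -1368139/214 ≈ -6393.2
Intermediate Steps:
A(M, a) = -168 + M
-399*((-1*(-1) + 16) + 299/(-642)) + A(372, -1454) = -399*((-1*(-1) + 16) + 299/(-642)) + (-168 + 372) = -399*((1 + 16) + 299*(-1/642)) + 204 = -399*(17 - 299/642) + 204 = -399*10615/642 + 204 = -1411795/214 + 204 = -1368139/214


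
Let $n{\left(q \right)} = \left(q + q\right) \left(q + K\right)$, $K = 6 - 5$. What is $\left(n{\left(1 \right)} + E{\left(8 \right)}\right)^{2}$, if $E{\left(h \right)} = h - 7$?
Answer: $25$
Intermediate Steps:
$K = 1$
$E{\left(h \right)} = -7 + h$
$n{\left(q \right)} = 2 q \left(1 + q\right)$ ($n{\left(q \right)} = \left(q + q\right) \left(q + 1\right) = 2 q \left(1 + q\right)$)
$\left(n{\left(1 \right)} + E{\left(8 \right)}\right)^{2} = \left(2 \cdot 1 \left(1 + 1\right) + \left(-7 + 8\right)\right)^{2} = \left(2 \cdot 1 \cdot 2 + 1\right)^{2} = \left(4 + 1\right)^{2} = 5^{2} = 25$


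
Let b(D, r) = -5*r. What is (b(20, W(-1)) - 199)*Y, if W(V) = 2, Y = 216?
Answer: -45144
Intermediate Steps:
(b(20, W(-1)) - 199)*Y = (-5*2 - 199)*216 = (-10 - 199)*216 = -209*216 = -45144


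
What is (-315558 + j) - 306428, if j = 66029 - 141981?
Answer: -697938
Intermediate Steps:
j = -75952
(-315558 + j) - 306428 = (-315558 - 75952) - 306428 = -391510 - 306428 = -697938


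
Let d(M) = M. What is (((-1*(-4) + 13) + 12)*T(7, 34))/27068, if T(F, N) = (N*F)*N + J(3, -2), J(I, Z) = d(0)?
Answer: 58667/6767 ≈ 8.6696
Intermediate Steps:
J(I, Z) = 0
T(F, N) = F*N**2 (T(F, N) = (N*F)*N + 0 = (F*N)*N + 0 = F*N**2 + 0 = F*N**2)
(((-1*(-4) + 13) + 12)*T(7, 34))/27068 = (((-1*(-4) + 13) + 12)*(7*34**2))/27068 = (((4 + 13) + 12)*(7*1156))*(1/27068) = ((17 + 12)*8092)*(1/27068) = (29*8092)*(1/27068) = 234668*(1/27068) = 58667/6767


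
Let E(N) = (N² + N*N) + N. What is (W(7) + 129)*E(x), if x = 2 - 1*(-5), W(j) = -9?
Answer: 12600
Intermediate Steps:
x = 7 (x = 2 + 5 = 7)
E(N) = N + 2*N² (E(N) = (N² + N²) + N = 2*N² + N = N + 2*N²)
(W(7) + 129)*E(x) = (-9 + 129)*(7*(1 + 2*7)) = 120*(7*(1 + 14)) = 120*(7*15) = 120*105 = 12600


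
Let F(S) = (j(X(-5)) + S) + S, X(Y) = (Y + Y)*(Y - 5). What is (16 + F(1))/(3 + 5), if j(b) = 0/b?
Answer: 9/4 ≈ 2.2500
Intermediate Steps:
X(Y) = 2*Y*(-5 + Y) (X(Y) = (2*Y)*(-5 + Y) = 2*Y*(-5 + Y))
j(b) = 0
F(S) = 2*S (F(S) = (0 + S) + S = S + S = 2*S)
(16 + F(1))/(3 + 5) = (16 + 2*1)/(3 + 5) = (16 + 2)/8 = (⅛)*18 = 9/4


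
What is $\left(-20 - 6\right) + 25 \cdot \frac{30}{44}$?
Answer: $- \frac{197}{22} \approx -8.9545$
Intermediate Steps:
$\left(-20 - 6\right) + 25 \cdot \frac{30}{44} = \left(-20 - 6\right) + 25 \cdot 30 \cdot \frac{1}{44} = -26 + 25 \cdot \frac{15}{22} = -26 + \frac{375}{22} = - \frac{197}{22}$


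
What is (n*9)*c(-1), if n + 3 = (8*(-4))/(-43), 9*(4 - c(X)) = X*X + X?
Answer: -3492/43 ≈ -81.209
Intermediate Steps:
c(X) = 4 - X/9 - X²/9 (c(X) = 4 - (X*X + X)/9 = 4 - (X² + X)/9 = 4 - (X + X²)/9 = 4 + (-X/9 - X²/9) = 4 - X/9 - X²/9)
n = -97/43 (n = -3 + (8*(-4))/(-43) = -3 - 32*(-1/43) = -3 + 32/43 = -97/43 ≈ -2.2558)
(n*9)*c(-1) = (-97/43*9)*(4 - ⅑*(-1) - ⅑*(-1)²) = -873*(4 + ⅑ - ⅑*1)/43 = -873*(4 + ⅑ - ⅑)/43 = -873/43*4 = -3492/43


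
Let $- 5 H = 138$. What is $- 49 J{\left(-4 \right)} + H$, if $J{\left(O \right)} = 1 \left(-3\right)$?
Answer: $\frac{597}{5} \approx 119.4$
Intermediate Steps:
$J{\left(O \right)} = -3$
$H = - \frac{138}{5}$ ($H = \left(- \frac{1}{5}\right) 138 = - \frac{138}{5} \approx -27.6$)
$- 49 J{\left(-4 \right)} + H = \left(-49\right) \left(-3\right) - \frac{138}{5} = 147 - \frac{138}{5} = \frac{597}{5}$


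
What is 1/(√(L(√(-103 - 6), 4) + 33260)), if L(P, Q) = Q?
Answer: √231/2772 ≈ 0.0054829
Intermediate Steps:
1/(√(L(√(-103 - 6), 4) + 33260)) = 1/(√(4 + 33260)) = 1/(√33264) = 1/(12*√231) = √231/2772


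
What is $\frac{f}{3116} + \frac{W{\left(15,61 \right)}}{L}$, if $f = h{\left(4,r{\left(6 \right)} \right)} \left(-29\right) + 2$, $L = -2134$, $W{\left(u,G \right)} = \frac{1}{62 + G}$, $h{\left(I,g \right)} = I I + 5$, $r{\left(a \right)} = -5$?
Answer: $- \frac{1943045}{9974316} \approx -0.1948$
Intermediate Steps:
$h{\left(I,g \right)} = 5 + I^{2}$ ($h{\left(I,g \right)} = I^{2} + 5 = 5 + I^{2}$)
$f = -607$ ($f = \left(5 + 4^{2}\right) \left(-29\right) + 2 = \left(5 + 16\right) \left(-29\right) + 2 = 21 \left(-29\right) + 2 = -609 + 2 = -607$)
$\frac{f}{3116} + \frac{W{\left(15,61 \right)}}{L} = - \frac{607}{3116} + \frac{1}{\left(62 + 61\right) \left(-2134\right)} = \left(-607\right) \frac{1}{3116} + \frac{1}{123} \left(- \frac{1}{2134}\right) = - \frac{607}{3116} + \frac{1}{123} \left(- \frac{1}{2134}\right) = - \frac{607}{3116} - \frac{1}{262482} = - \frac{1943045}{9974316}$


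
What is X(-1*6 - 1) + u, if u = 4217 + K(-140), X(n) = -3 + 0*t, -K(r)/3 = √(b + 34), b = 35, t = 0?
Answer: 4214 - 3*√69 ≈ 4189.1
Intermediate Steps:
K(r) = -3*√69 (K(r) = -3*√(35 + 34) = -3*√69)
X(n) = -3 (X(n) = -3 + 0*0 = -3 + 0 = -3)
u = 4217 - 3*√69 ≈ 4192.1
X(-1*6 - 1) + u = -3 + (4217 - 3*√69) = 4214 - 3*√69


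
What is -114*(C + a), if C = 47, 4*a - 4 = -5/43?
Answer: -470307/86 ≈ -5468.7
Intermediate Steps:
a = 167/172 (a = 1 + (-5/43)/4 = 1 + (-5*1/43)/4 = 1 + (¼)*(-5/43) = 1 - 5/172 = 167/172 ≈ 0.97093)
-114*(C + a) = -114*(47 + 167/172) = -114*8251/172 = -470307/86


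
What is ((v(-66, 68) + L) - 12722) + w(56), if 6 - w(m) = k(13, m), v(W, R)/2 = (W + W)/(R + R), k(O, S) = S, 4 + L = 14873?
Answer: 35616/17 ≈ 2095.1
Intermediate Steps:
L = 14869 (L = -4 + 14873 = 14869)
v(W, R) = 2*W/R (v(W, R) = 2*((W + W)/(R + R)) = 2*((2*W)/((2*R))) = 2*((2*W)*(1/(2*R))) = 2*(W/R) = 2*W/R)
w(m) = 6 - m
((v(-66, 68) + L) - 12722) + w(56) = ((2*(-66)/68 + 14869) - 12722) + (6 - 1*56) = ((2*(-66)*(1/68) + 14869) - 12722) + (6 - 56) = ((-33/17 + 14869) - 12722) - 50 = (252740/17 - 12722) - 50 = 36466/17 - 50 = 35616/17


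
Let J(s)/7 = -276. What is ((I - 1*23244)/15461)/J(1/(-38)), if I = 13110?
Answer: 1689/4978442 ≈ 0.00033926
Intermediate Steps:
J(s) = -1932 (J(s) = 7*(-276) = -1932)
((I - 1*23244)/15461)/J(1/(-38)) = ((13110 - 1*23244)/15461)/(-1932) = ((13110 - 23244)*(1/15461))*(-1/1932) = -10134*1/15461*(-1/1932) = -10134/15461*(-1/1932) = 1689/4978442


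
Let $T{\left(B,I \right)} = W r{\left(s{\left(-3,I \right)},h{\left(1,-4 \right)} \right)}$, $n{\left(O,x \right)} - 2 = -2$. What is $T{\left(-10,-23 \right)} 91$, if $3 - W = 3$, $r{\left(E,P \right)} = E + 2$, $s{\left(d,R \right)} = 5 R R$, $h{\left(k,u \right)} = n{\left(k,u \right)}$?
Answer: $0$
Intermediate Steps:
$n{\left(O,x \right)} = 0$ ($n{\left(O,x \right)} = 2 - 2 = 0$)
$h{\left(k,u \right)} = 0$
$s{\left(d,R \right)} = 5 R^{2}$
$r{\left(E,P \right)} = 2 + E$
$W = 0$ ($W = 3 - 3 = 0$)
$T{\left(B,I \right)} = 0$ ($T{\left(B,I \right)} = 0 \left(2 + 5 I^{2}\right) = 0$)
$T{\left(-10,-23 \right)} 91 = 0 \cdot 91 = 0$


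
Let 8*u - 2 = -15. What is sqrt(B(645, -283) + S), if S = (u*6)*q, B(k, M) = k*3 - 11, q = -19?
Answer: sqrt(8437)/2 ≈ 45.927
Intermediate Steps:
u = -13/8 (u = 1/4 + (1/8)*(-15) = 1/4 - 15/8 = -13/8 ≈ -1.6250)
B(k, M) = -11 + 3*k (B(k, M) = 3*k - 11 = -11 + 3*k)
S = 741/4 (S = -13/8*6*(-19) = -39/4*(-19) = 741/4 ≈ 185.25)
sqrt(B(645, -283) + S) = sqrt((-11 + 3*645) + 741/4) = sqrt((-11 + 1935) + 741/4) = sqrt(1924 + 741/4) = sqrt(8437/4) = sqrt(8437)/2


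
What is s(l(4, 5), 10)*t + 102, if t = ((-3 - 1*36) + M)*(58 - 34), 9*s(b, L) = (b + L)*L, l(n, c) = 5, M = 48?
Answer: 3702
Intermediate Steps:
s(b, L) = L*(L + b)/9 (s(b, L) = ((b + L)*L)/9 = ((L + b)*L)/9 = (L*(L + b))/9 = L*(L + b)/9)
t = 216 (t = ((-3 - 1*36) + 48)*(58 - 34) = ((-3 - 36) + 48)*24 = (-39 + 48)*24 = 9*24 = 216)
s(l(4, 5), 10)*t + 102 = ((1/9)*10*(10 + 5))*216 + 102 = ((1/9)*10*15)*216 + 102 = (50/3)*216 + 102 = 3600 + 102 = 3702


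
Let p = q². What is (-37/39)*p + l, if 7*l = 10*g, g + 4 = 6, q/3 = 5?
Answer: -19165/91 ≈ -210.60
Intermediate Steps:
q = 15 (q = 3*5 = 15)
g = 2 (g = -4 + 6 = 2)
p = 225 (p = 15² = 225)
l = 20/7 (l = (10*2)/7 = (⅐)*20 = 20/7 ≈ 2.8571)
(-37/39)*p + l = -37/39*225 + 20/7 = -2775/13 + 20/7 = -19165/91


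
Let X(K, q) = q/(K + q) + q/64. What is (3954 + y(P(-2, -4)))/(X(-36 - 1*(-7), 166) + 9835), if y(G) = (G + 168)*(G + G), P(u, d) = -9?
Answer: 4787328/43133323 ≈ 0.11099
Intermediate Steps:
y(G) = 2*G*(168 + G) (y(G) = (168 + G)*(2*G) = 2*G*(168 + G))
X(K, q) = q/64 + q/(K + q) (X(K, q) = q/(K + q) + q*(1/64) = q/(K + q) + q/64 = q/64 + q/(K + q))
(3954 + y(P(-2, -4)))/(X(-36 - 1*(-7), 166) + 9835) = (3954 + 2*(-9)*(168 - 9))/((1/64)*166*(64 + (-36 - 1*(-7)) + 166)/((-36 - 1*(-7)) + 166) + 9835) = (3954 + 2*(-9)*159)/((1/64)*166*(64 + (-36 + 7) + 166)/((-36 + 7) + 166) + 9835) = (3954 - 2862)/((1/64)*166*(64 - 29 + 166)/(-29 + 166) + 9835) = 1092/((1/64)*166*201/137 + 9835) = 1092/((1/64)*166*(1/137)*201 + 9835) = 1092/(16683/4384 + 9835) = 1092/(43133323/4384) = 1092*(4384/43133323) = 4787328/43133323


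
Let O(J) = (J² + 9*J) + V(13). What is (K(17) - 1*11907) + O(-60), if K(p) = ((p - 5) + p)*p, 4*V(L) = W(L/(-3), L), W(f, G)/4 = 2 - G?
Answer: -8365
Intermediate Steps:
W(f, G) = 8 - 4*G (W(f, G) = 4*(2 - G) = 8 - 4*G)
V(L) = 2 - L (V(L) = (8 - 4*L)/4 = 2 - L)
K(p) = p*(-5 + 2*p) (K(p) = ((-5 + p) + p)*p = (-5 + 2*p)*p = p*(-5 + 2*p))
O(J) = -11 + J² + 9*J (O(J) = (J² + 9*J) + (2 - 1*13) = (J² + 9*J) + (2 - 13) = (J² + 9*J) - 11 = -11 + J² + 9*J)
(K(17) - 1*11907) + O(-60) = (17*(-5 + 2*17) - 1*11907) + (-11 + (-60)² + 9*(-60)) = (17*(-5 + 34) - 11907) + (-11 + 3600 - 540) = (17*29 - 11907) + 3049 = (493 - 11907) + 3049 = -11414 + 3049 = -8365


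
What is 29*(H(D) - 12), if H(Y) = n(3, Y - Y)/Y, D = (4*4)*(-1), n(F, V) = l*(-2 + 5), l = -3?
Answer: -5307/16 ≈ -331.69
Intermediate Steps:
n(F, V) = -9 (n(F, V) = -3*(-2 + 5) = -3*3 = -9)
D = -16 (D = 16*(-1) = -16)
H(Y) = -9/Y
29*(H(D) - 12) = 29*(-9/(-16) - 12) = 29*(-9*(-1/16) - 12) = 29*(9/16 - 12) = 29*(-183/16) = -5307/16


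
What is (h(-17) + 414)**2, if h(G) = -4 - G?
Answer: 182329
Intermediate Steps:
(h(-17) + 414)**2 = ((-4 - 1*(-17)) + 414)**2 = ((-4 + 17) + 414)**2 = (13 + 414)**2 = 427**2 = 182329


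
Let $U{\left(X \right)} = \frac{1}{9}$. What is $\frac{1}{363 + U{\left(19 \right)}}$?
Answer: $\frac{9}{3268} \approx 0.002754$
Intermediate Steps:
$U{\left(X \right)} = \frac{1}{9}$
$\frac{1}{363 + U{\left(19 \right)}} = \frac{1}{363 + \frac{1}{9}} = \frac{1}{\frac{3268}{9}} = \frac{9}{3268}$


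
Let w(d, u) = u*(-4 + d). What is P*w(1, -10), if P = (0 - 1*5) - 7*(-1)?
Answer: 60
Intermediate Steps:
P = 2 (P = (0 - 5) + 7 = -5 + 7 = 2)
P*w(1, -10) = 2*(-10*(-4 + 1)) = 2*(-10*(-3)) = 2*30 = 60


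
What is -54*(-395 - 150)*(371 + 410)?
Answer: 22984830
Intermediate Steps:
-54*(-395 - 150)*(371 + 410) = -(-29430)*781 = -54*(-425645) = 22984830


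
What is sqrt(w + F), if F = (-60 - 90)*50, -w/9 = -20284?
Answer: 4*sqrt(10941) ≈ 418.40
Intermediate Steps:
w = 182556 (w = -9*(-20284) = 182556)
F = -7500 (F = -150*50 = -7500)
sqrt(w + F) = sqrt(182556 - 7500) = sqrt(175056) = 4*sqrt(10941)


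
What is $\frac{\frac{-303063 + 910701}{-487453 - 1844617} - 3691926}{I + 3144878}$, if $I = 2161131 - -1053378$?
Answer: $- \frac{4304915237229}{7415267820545} \approx -0.58055$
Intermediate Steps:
$I = 3214509$ ($I = 2161131 + 1053378 = 3214509$)
$\frac{\frac{-303063 + 910701}{-487453 - 1844617} - 3691926}{I + 3144878} = \frac{\frac{-303063 + 910701}{-487453 - 1844617} - 3691926}{3214509 + 3144878} = \frac{\frac{607638}{-2332070} - 3691926}{6359387} = \left(607638 \left(- \frac{1}{2332070}\right) - 3691926\right) \frac{1}{6359387} = \left(- \frac{303819}{1166035} - 3691926\right) \frac{1}{6359387} = \left(- \frac{4304915237229}{1166035}\right) \frac{1}{6359387} = - \frac{4304915237229}{7415267820545}$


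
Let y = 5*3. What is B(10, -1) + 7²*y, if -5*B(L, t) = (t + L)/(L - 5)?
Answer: 18366/25 ≈ 734.64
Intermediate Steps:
y = 15
B(L, t) = -(L + t)/(5*(-5 + L)) (B(L, t) = -(t + L)/(5*(L - 5)) = -(L + t)/(5*(-5 + L)))
B(10, -1) + 7²*y = (-1*10 - 1*(-1))/(5*(-5 + 10)) + 7²*15 = (⅕)*(-10 + 1)/5 + 49*15 = (⅕)*(⅕)*(-9) + 735 = -9/25 + 735 = 18366/25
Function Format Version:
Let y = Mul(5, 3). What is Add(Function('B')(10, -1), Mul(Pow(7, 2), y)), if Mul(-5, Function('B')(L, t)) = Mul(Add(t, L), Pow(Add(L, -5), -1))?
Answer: Rational(18366, 25) ≈ 734.64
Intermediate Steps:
y = 15
Function('B')(L, t) = Mul(Rational(-1, 5), Pow(Add(-5, L), -1), Add(L, t)) (Function('B')(L, t) = Mul(Rational(-1, 5), Mul(Add(t, L), Pow(Add(L, -5), -1))) = Mul(Rational(-1, 5), Mul(Add(L, t), Pow(Add(-5, L), -1))) = Mul(Rational(-1, 5), Mul(Pow(Add(-5, L), -1), Add(L, t))) = Mul(Rational(-1, 5), Pow(Add(-5, L), -1), Add(L, t)))
Add(Function('B')(10, -1), Mul(Pow(7, 2), y)) = Add(Mul(Rational(1, 5), Pow(Add(-5, 10), -1), Add(Mul(-1, 10), Mul(-1, -1))), Mul(Pow(7, 2), 15)) = Add(Mul(Rational(1, 5), Pow(5, -1), Add(-10, 1)), Mul(49, 15)) = Add(Mul(Rational(1, 5), Rational(1, 5), -9), 735) = Add(Rational(-9, 25), 735) = Rational(18366, 25)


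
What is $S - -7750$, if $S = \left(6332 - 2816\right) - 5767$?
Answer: $5499$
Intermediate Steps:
$S = -2251$ ($S = 3516 - 5767 = -2251$)
$S - -7750 = -2251 - -7750 = -2251 + 7750 = 5499$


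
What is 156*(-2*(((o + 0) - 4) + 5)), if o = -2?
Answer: 312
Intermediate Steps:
156*(-2*(((o + 0) - 4) + 5)) = 156*(-2*(((-2 + 0) - 4) + 5)) = 156*(-2*((-2 - 4) + 5)) = 156*(-2*(-6 + 5)) = 156*(-2*(-1)) = 156*2 = 312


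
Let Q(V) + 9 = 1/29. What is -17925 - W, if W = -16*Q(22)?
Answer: -523985/29 ≈ -18068.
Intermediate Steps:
Q(V) = -260/29 (Q(V) = -9 + 1/29 = -260/29)
W = 4160/29 (W = -16*(-260/29) = 4160/29 ≈ 143.45)
-17925 - W = -17925 - 1*4160/29 = -17925 - 4160/29 = -523985/29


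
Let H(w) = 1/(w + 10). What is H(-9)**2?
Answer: 1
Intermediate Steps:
H(w) = 1/(10 + w)
H(-9)**2 = (1/(10 - 9))**2 = (1/1)**2 = 1**2 = 1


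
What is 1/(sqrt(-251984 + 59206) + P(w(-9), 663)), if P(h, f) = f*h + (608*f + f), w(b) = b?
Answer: 198900/79122516389 - I*sqrt(192778)/158245032778 ≈ 2.5138e-6 - 2.7746e-9*I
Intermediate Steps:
P(h, f) = 609*f + f*h (P(h, f) = f*h + 609*f = 609*f + f*h)
1/(sqrt(-251984 + 59206) + P(w(-9), 663)) = 1/(sqrt(-251984 + 59206) + 663*(609 - 9)) = 1/(sqrt(-192778) + 663*600) = 1/(I*sqrt(192778) + 397800) = 1/(397800 + I*sqrt(192778))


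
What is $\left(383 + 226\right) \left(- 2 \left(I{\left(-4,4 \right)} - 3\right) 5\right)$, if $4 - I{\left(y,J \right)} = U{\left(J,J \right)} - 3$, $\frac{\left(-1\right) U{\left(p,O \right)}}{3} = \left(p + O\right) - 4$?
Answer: $-97440$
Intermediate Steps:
$U{\left(p,O \right)} = 12 - 3 O - 3 p$ ($U{\left(p,O \right)} = - 3 \left(\left(p + O\right) - 4\right) = - 3 \left(\left(O + p\right) - 4\right) = - 3 \left(-4 + O + p\right) = 12 - 3 O - 3 p$)
$I{\left(y,J \right)} = -5 + 6 J$ ($I{\left(y,J \right)} = 4 - \left(\left(12 - 3 J - 3 J\right) - 3\right) = 4 - \left(\left(12 - 6 J\right) - 3\right) = 4 - \left(9 - 6 J\right) = 4 + \left(-9 + 6 J\right) = -5 + 6 J$)
$\left(383 + 226\right) \left(- 2 \left(I{\left(-4,4 \right)} - 3\right) 5\right) = \left(383 + 226\right) \left(- 2 \left(\left(-5 + 6 \cdot 4\right) - 3\right) 5\right) = 609 \left(- 2 \left(\left(-5 + 24\right) - 3\right) 5\right) = 609 \left(- 2 \left(19 - 3\right) 5\right) = 609 \left(- 2 \cdot 16 \cdot 5\right) = 609 \left(\left(-2\right) 80\right) = 609 \left(-160\right) = -97440$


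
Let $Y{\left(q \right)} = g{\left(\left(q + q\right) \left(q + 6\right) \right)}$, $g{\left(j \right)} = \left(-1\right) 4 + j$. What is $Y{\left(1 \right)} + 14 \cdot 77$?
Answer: $1088$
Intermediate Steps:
$g{\left(j \right)} = -4 + j$
$Y{\left(q \right)} = -4 + 2 q \left(6 + q\right)$ ($Y{\left(q \right)} = -4 + \left(q + q\right) \left(q + 6\right) = -4 + 2 q \left(6 + q\right)$)
$Y{\left(1 \right)} + 14 \cdot 77 = \left(-4 + 2 \cdot 1 \left(6 + 1\right)\right) + 14 \cdot 77 = \left(-4 + 2 \cdot 1 \cdot 7\right) + 1078 = \left(-4 + 14\right) + 1078 = 10 + 1078 = 1088$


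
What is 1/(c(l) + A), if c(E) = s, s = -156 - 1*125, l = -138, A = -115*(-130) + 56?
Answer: 1/14725 ≈ 6.7912e-5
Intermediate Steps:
A = 15006 (A = 14950 + 56 = 15006)
s = -281 (s = -156 - 125 = -281)
c(E) = -281
1/(c(l) + A) = 1/(-281 + 15006) = 1/14725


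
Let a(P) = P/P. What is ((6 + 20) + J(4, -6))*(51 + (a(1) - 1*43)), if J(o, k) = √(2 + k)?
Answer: 234 + 18*I ≈ 234.0 + 18.0*I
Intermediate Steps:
a(P) = 1
((6 + 20) + J(4, -6))*(51 + (a(1) - 1*43)) = ((6 + 20) + √(2 - 6))*(51 + (1 - 1*43)) = (26 + √(-4))*(51 + (1 - 43)) = (26 + 2*I)*(51 - 42) = (26 + 2*I)*9 = 234 + 18*I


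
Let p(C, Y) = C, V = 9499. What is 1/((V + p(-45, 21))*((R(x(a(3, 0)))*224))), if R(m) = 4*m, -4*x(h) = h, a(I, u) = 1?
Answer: -1/2117696 ≈ -4.7221e-7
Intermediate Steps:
x(h) = -h/4
1/((V + p(-45, 21))*((R(x(a(3, 0)))*224))) = 1/((9499 - 45)*(((4*(-¼*1))*224))) = 1/(9454*(((4*(-¼))*224))) = 1/(9454*((-1*224))) = (1/9454)/(-224) = (1/9454)*(-1/224) = -1/2117696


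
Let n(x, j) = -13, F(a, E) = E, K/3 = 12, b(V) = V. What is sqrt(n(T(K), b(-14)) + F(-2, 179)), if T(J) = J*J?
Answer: sqrt(166) ≈ 12.884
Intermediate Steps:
K = 36 (K = 3*12 = 36)
T(J) = J**2
sqrt(n(T(K), b(-14)) + F(-2, 179)) = sqrt(-13 + 179) = sqrt(166)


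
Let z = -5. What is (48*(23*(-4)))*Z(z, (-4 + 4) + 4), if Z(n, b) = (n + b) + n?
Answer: 26496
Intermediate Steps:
Z(n, b) = b + 2*n (Z(n, b) = (b + n) + n = b + 2*n)
(48*(23*(-4)))*Z(z, (-4 + 4) + 4) = (48*(23*(-4)))*(((-4 + 4) + 4) + 2*(-5)) = (48*(-92))*((0 + 4) - 10) = -4416*(4 - 10) = -4416*(-6) = 26496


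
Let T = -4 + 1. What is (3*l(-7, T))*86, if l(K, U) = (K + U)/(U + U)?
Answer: 430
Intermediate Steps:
T = -3
l(K, U) = (K + U)/(2*U) (l(K, U) = (K + U)/((2*U)) = (K + U)*(1/(2*U)) = (K + U)/(2*U))
(3*l(-7, T))*86 = (3*((½)*(-7 - 3)/(-3)))*86 = (3*((½)*(-⅓)*(-10)))*86 = (3*(5/3))*86 = 5*86 = 430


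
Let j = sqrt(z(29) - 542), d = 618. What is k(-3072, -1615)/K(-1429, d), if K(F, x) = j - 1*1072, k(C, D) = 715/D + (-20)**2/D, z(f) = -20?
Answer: 119528/185683979 + 223*I*sqrt(562)/371367958 ≈ 0.00064372 + 1.4235e-5*I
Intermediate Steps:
j = I*sqrt(562) (j = sqrt(-20 - 542) = sqrt(-562) = I*sqrt(562) ≈ 23.707*I)
k(C, D) = 1115/D (k(C, D) = 715/D + 400/D = 1115/D)
K(F, x) = -1072 + I*sqrt(562) (K(F, x) = I*sqrt(562) - 1*1072 = I*sqrt(562) - 1072 = -1072 + I*sqrt(562))
k(-3072, -1615)/K(-1429, d) = (1115/(-1615))/(-1072 + I*sqrt(562)) = (1115*(-1/1615))/(-1072 + I*sqrt(562)) = -223/(323*(-1072 + I*sqrt(562)))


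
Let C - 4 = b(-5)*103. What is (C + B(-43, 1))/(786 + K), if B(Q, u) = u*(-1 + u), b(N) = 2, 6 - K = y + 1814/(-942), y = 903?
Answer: -49455/25687 ≈ -1.9253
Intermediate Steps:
K = -421580/471 (K = 6 - (903 + 1814/(-942)) = 6 - (903 + 1814*(-1/942)) = 6 - (903 - 907/471) = 6 - 1*424406/471 = 6 - 424406/471 = -421580/471 ≈ -895.07)
C = 210 (C = 4 + 2*103 = 4 + 206 = 210)
(C + B(-43, 1))/(786 + K) = (210 + 1*(-1 + 1))/(786 - 421580/471) = (210 + 1*0)/(-51374/471) = (210 + 0)*(-471/51374) = 210*(-471/51374) = -49455/25687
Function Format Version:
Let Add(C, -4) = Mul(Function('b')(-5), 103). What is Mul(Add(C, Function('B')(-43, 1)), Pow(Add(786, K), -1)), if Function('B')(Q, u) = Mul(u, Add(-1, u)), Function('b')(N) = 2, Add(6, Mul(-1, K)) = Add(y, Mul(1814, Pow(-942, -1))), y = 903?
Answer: Rational(-49455, 25687) ≈ -1.9253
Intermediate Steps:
K = Rational(-421580, 471) (K = Add(6, Mul(-1, Add(903, Mul(1814, Pow(-942, -1))))) = Add(6, Mul(-1, Add(903, Mul(1814, Rational(-1, 942))))) = Add(6, Mul(-1, Add(903, Rational(-907, 471)))) = Add(6, Mul(-1, Rational(424406, 471))) = Add(6, Rational(-424406, 471)) = Rational(-421580, 471) ≈ -895.07)
C = 210 (C = Add(4, Mul(2, 103)) = Add(4, 206) = 210)
Mul(Add(C, Function('B')(-43, 1)), Pow(Add(786, K), -1)) = Mul(Add(210, Mul(1, Add(-1, 1))), Pow(Add(786, Rational(-421580, 471)), -1)) = Mul(Add(210, Mul(1, 0)), Pow(Rational(-51374, 471), -1)) = Mul(Add(210, 0), Rational(-471, 51374)) = Mul(210, Rational(-471, 51374)) = Rational(-49455, 25687)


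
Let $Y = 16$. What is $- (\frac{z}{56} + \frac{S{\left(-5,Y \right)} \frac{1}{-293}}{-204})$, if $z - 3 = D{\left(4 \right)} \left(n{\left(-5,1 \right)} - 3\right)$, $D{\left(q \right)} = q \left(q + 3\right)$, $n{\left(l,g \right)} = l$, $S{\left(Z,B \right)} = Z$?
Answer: $\frac{3302473}{836808} \approx 3.9465$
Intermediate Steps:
$D{\left(q \right)} = q \left(3 + q\right)$
$z = -221$ ($z = 3 + 4 \left(3 + 4\right) \left(-5 - 3\right) = 3 + 4 \cdot 7 \left(-5 - 3\right) = 3 + 28 \left(-8\right) = 3 - 224 = -221$)
$- (\frac{z}{56} + \frac{S{\left(-5,Y \right)} \frac{1}{-293}}{-204}) = - (- \frac{221}{56} + \frac{\left(-5\right) \frac{1}{-293}}{-204}) = - (\left(-221\right) \frac{1}{56} + \left(-5\right) \left(- \frac{1}{293}\right) \left(- \frac{1}{204}\right)) = - (- \frac{221}{56} + \frac{5}{293} \left(- \frac{1}{204}\right)) = - (- \frac{221}{56} - \frac{5}{59772}) = \left(-1\right) \left(- \frac{3302473}{836808}\right) = \frac{3302473}{836808}$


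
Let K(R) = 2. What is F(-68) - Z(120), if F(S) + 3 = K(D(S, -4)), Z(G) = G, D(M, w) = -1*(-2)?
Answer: -121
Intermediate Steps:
D(M, w) = 2
F(S) = -1 (F(S) = -3 + 2 = -1)
F(-68) - Z(120) = -1 - 1*120 = -1 - 120 = -121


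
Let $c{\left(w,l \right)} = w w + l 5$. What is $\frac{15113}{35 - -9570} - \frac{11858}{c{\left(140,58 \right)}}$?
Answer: $\frac{1098244}{1123785} \approx 0.97727$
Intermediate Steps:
$c{\left(w,l \right)} = w^{2} + 5 l$
$\frac{15113}{35 - -9570} - \frac{11858}{c{\left(140,58 \right)}} = \frac{15113}{35 - -9570} - \frac{11858}{140^{2} + 5 \cdot 58} = \frac{15113}{35 + 9570} - \frac{11858}{19600 + 290} = \frac{15113}{9605} - \frac{11858}{19890} = 15113 \cdot \frac{1}{9605} - \frac{5929}{9945} = \frac{889}{565} - \frac{5929}{9945} = \frac{1098244}{1123785}$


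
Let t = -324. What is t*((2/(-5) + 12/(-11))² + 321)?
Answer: -316790676/3025 ≈ -1.0472e+5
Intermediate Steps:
t*((2/(-5) + 12/(-11))² + 321) = -324*((2/(-5) + 12/(-11))² + 321) = -324*((2*(-⅕) + 12*(-1/11))² + 321) = -324*((-⅖ - 12/11)² + 321) = -324*((-82/55)² + 321) = -324*(6724/3025 + 321) = -324*977749/3025 = -316790676/3025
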